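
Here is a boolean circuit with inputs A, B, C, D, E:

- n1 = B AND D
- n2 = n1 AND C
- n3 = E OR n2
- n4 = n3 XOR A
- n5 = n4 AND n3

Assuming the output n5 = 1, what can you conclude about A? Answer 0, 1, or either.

0

n5 = n4 AND n3 must be 1, so both n4 = 1 and n3 = 1.
n4 = n3 XOR A must be 1, so n3 and A differ.
Every assignment with n5 = 1 has A = 0; there are 9 such assignment(s).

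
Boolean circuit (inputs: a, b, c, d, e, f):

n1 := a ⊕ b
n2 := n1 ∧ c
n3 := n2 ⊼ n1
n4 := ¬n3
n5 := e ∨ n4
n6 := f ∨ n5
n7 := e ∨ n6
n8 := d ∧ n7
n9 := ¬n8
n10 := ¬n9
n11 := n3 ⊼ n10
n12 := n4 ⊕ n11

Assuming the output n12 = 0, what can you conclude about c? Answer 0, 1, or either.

Both values of c occur among assignments with n12 = 0:
  c=0: a=0, b=0, c=0, d=1, e=0, f=1
  c=1: a=0, b=0, c=1, d=1, e=0, f=1

either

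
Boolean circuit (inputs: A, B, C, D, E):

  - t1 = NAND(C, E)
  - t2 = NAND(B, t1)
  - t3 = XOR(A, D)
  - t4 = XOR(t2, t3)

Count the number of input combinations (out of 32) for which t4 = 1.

t4 = XOR(t2, t3) must be 1, so t2 and t3 differ.
Enumerating the 32 input combinations, 16 give t4 = 1 and 16 give t4 = 0.

16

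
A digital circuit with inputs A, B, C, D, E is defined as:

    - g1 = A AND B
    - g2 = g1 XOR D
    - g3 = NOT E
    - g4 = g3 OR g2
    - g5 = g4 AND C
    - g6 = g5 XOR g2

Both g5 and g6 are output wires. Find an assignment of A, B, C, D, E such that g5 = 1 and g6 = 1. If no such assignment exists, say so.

Check with A=1, B=0, C=1, D=0, E=0:
g1 = A AND B = 1 AND 0 = 0
g2 = g1 XOR D = 0 XOR 0 = 0
g3 = NOT E = NOT 0 = 1
g4 = g3 OR g2 = 1 OR 0 = 1
g5 = g4 AND C = 1 AND 1 = 1
g6 = g5 XOR g2 = 1 XOR 0 = 1
So g5 = 1 and g6 = 1.

A=1, B=0, C=1, D=0, E=0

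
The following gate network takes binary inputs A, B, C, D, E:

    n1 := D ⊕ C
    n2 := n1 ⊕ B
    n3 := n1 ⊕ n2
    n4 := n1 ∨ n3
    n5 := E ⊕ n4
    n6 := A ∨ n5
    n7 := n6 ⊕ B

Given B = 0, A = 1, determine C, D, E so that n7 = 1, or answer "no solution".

Check with B = 0, A = 1 and C=1, D=0, E=0:
n1 = D ⊕ C = 0 ⊕ 1 = 1
n2 = n1 ⊕ B = 1 ⊕ 0 = 1
n3 = n1 ⊕ n2 = 1 ⊕ 1 = 0
n4 = n1 ∨ n3 = 1 ∨ 0 = 1
n5 = E ⊕ n4 = 0 ⊕ 1 = 1
n6 = A ∨ n5 = 1 ∨ 1 = 1
n7 = n6 ⊕ B = 1 ⊕ 0 = 1
So n7 = 1.

C=1 D=0 E=0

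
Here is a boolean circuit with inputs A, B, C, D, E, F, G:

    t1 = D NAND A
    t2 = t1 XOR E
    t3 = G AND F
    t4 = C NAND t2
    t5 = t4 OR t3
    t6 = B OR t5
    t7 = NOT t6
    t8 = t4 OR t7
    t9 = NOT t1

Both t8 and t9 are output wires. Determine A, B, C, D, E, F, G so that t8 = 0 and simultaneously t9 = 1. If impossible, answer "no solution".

A=1, B=1, C=1, D=1, E=1, F=1, G=0

Check with A=1, B=1, C=1, D=1, E=1, F=1, G=0:
t1 = D NAND A = 1 NAND 1 = 0
t2 = t1 XOR E = 0 XOR 1 = 1
t3 = G AND F = 0 AND 1 = 0
t4 = C NAND t2 = 1 NAND 1 = 0
t5 = t4 OR t3 = 0 OR 0 = 0
t6 = B OR t5 = 1 OR 0 = 1
t7 = NOT t6 = NOT 1 = 0
t8 = t4 OR t7 = 0 OR 0 = 0
t9 = NOT t1 = NOT 0 = 1
So t8 = 0 and t9 = 1.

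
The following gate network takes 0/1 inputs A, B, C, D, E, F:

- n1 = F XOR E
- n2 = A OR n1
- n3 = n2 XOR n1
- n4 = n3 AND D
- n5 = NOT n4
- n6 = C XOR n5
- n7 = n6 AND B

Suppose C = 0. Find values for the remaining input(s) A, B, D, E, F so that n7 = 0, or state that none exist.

n7 = n6 AND B must be 0, so at least one of n6, B is 0.
Check with C = 0 and A=1, B=0, D=1, E=1, F=1:
n1 = F XOR E = 1 XOR 1 = 0
n2 = A OR n1 = 1 OR 0 = 1
n3 = n2 XOR n1 = 1 XOR 0 = 1
n4 = n3 AND D = 1 AND 1 = 1
n5 = NOT n4 = NOT 1 = 0
n6 = C XOR n5 = 0 XOR 0 = 0
n7 = n6 AND B = 0 AND 0 = 0
So n7 = 0.

A=1 B=0 D=1 E=1 F=1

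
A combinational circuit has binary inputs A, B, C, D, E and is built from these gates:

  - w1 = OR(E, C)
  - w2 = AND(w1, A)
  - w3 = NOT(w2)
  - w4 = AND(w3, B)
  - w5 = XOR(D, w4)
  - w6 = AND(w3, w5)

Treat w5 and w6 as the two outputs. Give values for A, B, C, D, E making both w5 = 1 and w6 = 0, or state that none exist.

Check with A=1, B=0, C=1, D=1, E=0:
w1 = OR(E, C) = OR(0, 1) = 1
w2 = AND(w1, A) = AND(1, 1) = 1
w3 = NOT(w2) = NOT 1 = 0
w4 = AND(w3, B) = AND(0, 0) = 0
w5 = XOR(D, w4) = XOR(1, 0) = 1
w6 = AND(w3, w5) = AND(0, 1) = 0
So w5 = 1 and w6 = 0.

A=1, B=0, C=1, D=1, E=0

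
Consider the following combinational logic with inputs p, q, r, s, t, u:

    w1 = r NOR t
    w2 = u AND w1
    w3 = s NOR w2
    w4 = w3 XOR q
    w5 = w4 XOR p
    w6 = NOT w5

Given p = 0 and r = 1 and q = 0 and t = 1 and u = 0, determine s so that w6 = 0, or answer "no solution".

s=0

w6 = NOT w5 must be 0, so w5 = 1.
w5 = w4 XOR p must be 1, so w4 and p differ.
Check with p = 0 and r = 1 and q = 0 and t = 1 and u = 0 and s=0:
w1 = r NOR t = 1 NOR 1 = 0
w2 = u AND w1 = 0 AND 0 = 0
w3 = s NOR w2 = 0 NOR 0 = 1
w4 = w3 XOR q = 1 XOR 0 = 1
w5 = w4 XOR p = 1 XOR 0 = 1
w6 = NOT w5 = NOT 1 = 0
So w6 = 0.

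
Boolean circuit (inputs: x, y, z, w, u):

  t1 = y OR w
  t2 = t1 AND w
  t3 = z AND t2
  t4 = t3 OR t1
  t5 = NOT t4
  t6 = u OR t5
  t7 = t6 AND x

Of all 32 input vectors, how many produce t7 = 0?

22

t7 = t6 AND x must be 0, so at least one of t6, x is 0.
Enumerating the 32 input combinations, 22 give t7 = 0 and 10 give t7 = 1.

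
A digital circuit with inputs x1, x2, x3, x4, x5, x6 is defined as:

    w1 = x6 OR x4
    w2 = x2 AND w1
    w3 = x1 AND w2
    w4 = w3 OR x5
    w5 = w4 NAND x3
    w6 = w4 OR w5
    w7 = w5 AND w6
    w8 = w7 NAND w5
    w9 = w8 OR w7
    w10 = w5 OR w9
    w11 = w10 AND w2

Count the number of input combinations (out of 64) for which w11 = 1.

24

w11 = w10 AND w2 must be 1, so both w10 = 1 and w2 = 1.
Enumerating the 64 input combinations, 24 give w11 = 1 and 40 give w11 = 0.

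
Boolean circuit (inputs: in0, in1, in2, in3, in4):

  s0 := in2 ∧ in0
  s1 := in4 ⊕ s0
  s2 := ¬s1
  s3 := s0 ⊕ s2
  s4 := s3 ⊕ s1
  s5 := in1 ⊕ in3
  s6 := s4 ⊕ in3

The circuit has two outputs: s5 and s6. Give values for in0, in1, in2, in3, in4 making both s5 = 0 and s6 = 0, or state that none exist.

Check with in0=0, in1=1, in2=0, in3=1, in4=1:
s0 = in2 ∧ in0 = 0 ∧ 0 = 0
s1 = in4 ⊕ s0 = 1 ⊕ 0 = 1
s2 = ¬s1 = ¬1 = 0
s3 = s0 ⊕ s2 = 0 ⊕ 0 = 0
s4 = s3 ⊕ s1 = 0 ⊕ 1 = 1
s5 = in1 ⊕ in3 = 1 ⊕ 1 = 0
s6 = s4 ⊕ in3 = 1 ⊕ 1 = 0
So s5 = 0 and s6 = 0.

in0=0, in1=1, in2=0, in3=1, in4=1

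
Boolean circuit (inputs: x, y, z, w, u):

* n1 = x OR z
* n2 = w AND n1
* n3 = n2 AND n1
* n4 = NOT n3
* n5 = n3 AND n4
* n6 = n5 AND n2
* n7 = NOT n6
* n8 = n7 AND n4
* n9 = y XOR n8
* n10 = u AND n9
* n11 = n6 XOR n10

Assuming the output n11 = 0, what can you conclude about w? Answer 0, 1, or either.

either

Both values of w occur among assignments with n11 = 0:
  w=0: x=0, y=0, z=0, w=0, u=0
  w=1: x=0, y=0, z=0, w=1, u=0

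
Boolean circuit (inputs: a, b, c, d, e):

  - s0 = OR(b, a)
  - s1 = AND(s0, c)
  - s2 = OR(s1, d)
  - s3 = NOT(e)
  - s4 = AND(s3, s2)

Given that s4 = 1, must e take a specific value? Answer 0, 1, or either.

s4 = AND(s3, s2) must be 1, so both s3 = 1 and s2 = 1.
Every assignment with s4 = 1 has e = 0; there are 11 such assignment(s).

0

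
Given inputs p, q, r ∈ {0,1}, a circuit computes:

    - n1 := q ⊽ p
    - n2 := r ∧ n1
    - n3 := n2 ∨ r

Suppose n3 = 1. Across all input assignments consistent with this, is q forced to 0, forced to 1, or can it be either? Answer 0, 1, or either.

Both values of q occur among assignments with n3 = 1:
  q=0: p=0, q=0, r=1
  q=1: p=0, q=1, r=1

either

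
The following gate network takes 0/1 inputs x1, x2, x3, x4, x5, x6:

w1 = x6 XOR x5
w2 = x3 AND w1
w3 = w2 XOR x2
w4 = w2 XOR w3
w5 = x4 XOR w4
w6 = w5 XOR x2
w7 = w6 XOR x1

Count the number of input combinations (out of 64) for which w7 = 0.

w7 = w6 XOR x1 must be 0, so w6 and x1 are equal.
Enumerating the 64 input combinations, 32 give w7 = 0 and 32 give w7 = 1.

32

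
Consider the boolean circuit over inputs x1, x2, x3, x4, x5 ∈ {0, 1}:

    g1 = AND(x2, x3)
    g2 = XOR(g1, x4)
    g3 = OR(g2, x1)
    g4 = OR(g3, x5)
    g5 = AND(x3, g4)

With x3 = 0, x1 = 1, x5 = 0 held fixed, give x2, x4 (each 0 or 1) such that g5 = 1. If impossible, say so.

With x3 = 0, x1 = 1, x5 = 0 fixed, none of the 4 settings of x2, x4 give g5 = 1.
For example, with x2=1, x4=1:
g1 = AND(x2, x3) = AND(1, 0) = 0
g2 = XOR(g1, x4) = XOR(0, 1) = 1
g3 = OR(g2, x1) = OR(1, 1) = 1
g4 = OR(g3, x5) = OR(1, 0) = 1
g5 = AND(x3, g4) = AND(0, 1) = 0
giving g5 = 0 ≠ 1.

no solution exists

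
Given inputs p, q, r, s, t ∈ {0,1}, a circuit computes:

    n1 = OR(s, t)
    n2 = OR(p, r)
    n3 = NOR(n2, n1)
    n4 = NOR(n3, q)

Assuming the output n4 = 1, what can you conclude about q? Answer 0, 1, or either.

n4 = NOR(n3, q) must be 1, so both n3 = 0 and q = 0.
n3 = NOR(n2, n1) must be 0, so at least one of n2, n1 is 1.
Every assignment with n4 = 1 has q = 0; there are 15 such assignment(s).

0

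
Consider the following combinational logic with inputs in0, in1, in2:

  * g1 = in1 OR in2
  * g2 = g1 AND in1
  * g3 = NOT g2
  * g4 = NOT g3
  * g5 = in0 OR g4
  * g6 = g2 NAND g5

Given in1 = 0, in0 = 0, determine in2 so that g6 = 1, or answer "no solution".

in2=1

g6 = g2 NAND g5 must be 1, so at least one of g2, g5 is 0.
Check with in1 = 0, in0 = 0 and in2=1:
g1 = in1 OR in2 = 0 OR 1 = 1
g2 = g1 AND in1 = 1 AND 0 = 0
g3 = NOT g2 = NOT 0 = 1
g4 = NOT g3 = NOT 1 = 0
g5 = in0 OR g4 = 0 OR 0 = 0
g6 = g2 NAND g5 = 0 NAND 0 = 1
So g6 = 1.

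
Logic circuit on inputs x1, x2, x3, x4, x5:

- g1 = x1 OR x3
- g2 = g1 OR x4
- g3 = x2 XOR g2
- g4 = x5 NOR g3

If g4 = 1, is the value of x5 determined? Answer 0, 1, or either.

0

g4 = x5 NOR g3 must be 1, so both x5 = 0 and g3 = 0.
Every assignment with g4 = 1 has x5 = 0; there are 8 such assignment(s).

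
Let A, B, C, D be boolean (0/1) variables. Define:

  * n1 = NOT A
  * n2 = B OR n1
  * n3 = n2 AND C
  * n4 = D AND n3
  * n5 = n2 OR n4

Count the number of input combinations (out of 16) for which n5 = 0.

n5 = n2 OR n4 must be 0, so both n2 = 0 and n4 = 0.
n2 = B OR n1 must be 0, so both B = 0 and n1 = 0.
Satisfying assignments:
  A=1, B=0, C=0, D=0
  A=1, B=0, C=0, D=1
  A=1, B=0, C=1, D=0
  A=1, B=0, C=1, D=1

4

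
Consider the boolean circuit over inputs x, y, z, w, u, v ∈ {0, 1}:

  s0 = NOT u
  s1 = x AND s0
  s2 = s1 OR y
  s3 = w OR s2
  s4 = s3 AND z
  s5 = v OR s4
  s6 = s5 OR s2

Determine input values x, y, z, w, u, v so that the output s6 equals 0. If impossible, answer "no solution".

x=0 y=0 z=1 w=0 u=0 v=0

s6 = s5 OR s2 must be 0, so both s5 = 0 and s2 = 0.
s5 = v OR s4 must be 0, so both v = 0 and s4 = 0.
s2 = s1 OR y must be 0, so both s1 = 0 and y = 0.
Check with x=0 y=0 z=1 w=0 u=0 v=0:
s0 = NOT u = NOT 0 = 1
s1 = x AND s0 = 0 AND 1 = 0
s2 = s1 OR y = 0 OR 0 = 0
s3 = w OR s2 = 0 OR 0 = 0
s4 = s3 AND z = 0 AND 1 = 0
s5 = v OR s4 = 0 OR 0 = 0
s6 = s5 OR s2 = 0 OR 0 = 0
So s6 = 0 as required.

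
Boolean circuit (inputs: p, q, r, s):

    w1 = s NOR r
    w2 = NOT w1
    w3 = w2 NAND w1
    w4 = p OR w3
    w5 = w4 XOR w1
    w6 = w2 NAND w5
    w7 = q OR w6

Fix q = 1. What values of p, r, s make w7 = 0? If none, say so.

With q = 1 fixed, none of the 8 settings of p, r, s give w7 = 0.
For example, with p=1, r=1, s=1:
w1 = s NOR r = 1 NOR 1 = 0
w2 = NOT w1 = NOT 0 = 1
w3 = w2 NAND w1 = 1 NAND 0 = 1
w4 = p OR w3 = 1 OR 1 = 1
w5 = w4 XOR w1 = 1 XOR 0 = 1
w6 = w2 NAND w5 = 1 NAND 1 = 0
w7 = q OR w6 = 1 OR 0 = 1
giving w7 = 1 ≠ 0.

no solution exists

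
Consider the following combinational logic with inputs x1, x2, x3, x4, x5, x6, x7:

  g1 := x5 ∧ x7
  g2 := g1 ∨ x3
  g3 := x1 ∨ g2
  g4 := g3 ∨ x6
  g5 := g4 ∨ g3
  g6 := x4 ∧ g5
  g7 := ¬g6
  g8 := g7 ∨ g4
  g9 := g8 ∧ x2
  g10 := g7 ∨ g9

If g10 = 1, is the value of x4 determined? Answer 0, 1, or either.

Both values of x4 occur among assignments with g10 = 1:
  x4=0: x1=0, x2=0, x3=0, x4=0, x5=0, x6=0, x7=0
  x4=1: x1=0, x2=0, x3=0, x4=1, x5=0, x6=0, x7=0

either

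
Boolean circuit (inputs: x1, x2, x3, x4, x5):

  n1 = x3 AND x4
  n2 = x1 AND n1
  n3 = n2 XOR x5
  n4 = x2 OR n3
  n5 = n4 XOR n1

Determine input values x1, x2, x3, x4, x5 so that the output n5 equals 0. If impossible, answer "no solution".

x1=1 x2=0 x3=0 x4=1 x5=0

n5 = n4 XOR n1 must be 0, so n4 and n1 are equal.
Check with x1=1 x2=0 x3=0 x4=1 x5=0:
n1 = x3 AND x4 = 0 AND 1 = 0
n2 = x1 AND n1 = 1 AND 0 = 0
n3 = n2 XOR x5 = 0 XOR 0 = 0
n4 = x2 OR n3 = 0 OR 0 = 0
n5 = n4 XOR n1 = 0 XOR 0 = 0
So n5 = 0 as required.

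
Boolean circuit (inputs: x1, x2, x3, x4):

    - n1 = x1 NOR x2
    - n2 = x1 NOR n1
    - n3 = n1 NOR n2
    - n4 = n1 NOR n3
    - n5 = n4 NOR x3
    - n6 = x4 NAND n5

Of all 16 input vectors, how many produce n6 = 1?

n6 = x4 NAND n5 must be 1, so at least one of x4, n5 is 0.
Enumerating the 16 input combinations, 13 give n6 = 1 and 3 give n6 = 0.

13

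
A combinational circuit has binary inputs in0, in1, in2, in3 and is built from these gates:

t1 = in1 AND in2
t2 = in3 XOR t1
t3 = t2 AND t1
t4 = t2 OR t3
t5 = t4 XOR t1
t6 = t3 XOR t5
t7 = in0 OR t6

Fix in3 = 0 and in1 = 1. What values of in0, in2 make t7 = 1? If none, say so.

in0=1, in2=1

t7 = in0 OR t6 must be 1, so at least one of in0, t6 is 1.
Check with in3 = 0 and in1 = 1 and in0=1, in2=1:
t1 = in1 AND in2 = 1 AND 1 = 1
t2 = in3 XOR t1 = 0 XOR 1 = 1
t3 = t2 AND t1 = 1 AND 1 = 1
t4 = t2 OR t3 = 1 OR 1 = 1
t5 = t4 XOR t1 = 1 XOR 1 = 0
t6 = t3 XOR t5 = 1 XOR 0 = 1
t7 = in0 OR t6 = 1 OR 1 = 1
So t7 = 1.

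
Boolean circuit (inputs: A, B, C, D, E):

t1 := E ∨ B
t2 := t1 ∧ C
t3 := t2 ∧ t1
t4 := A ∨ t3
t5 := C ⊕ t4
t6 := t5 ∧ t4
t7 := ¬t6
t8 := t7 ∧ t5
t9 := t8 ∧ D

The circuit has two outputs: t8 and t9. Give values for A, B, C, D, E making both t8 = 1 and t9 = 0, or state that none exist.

A=0 B=0 C=1 D=0 E=0

Check with A=0 B=0 C=1 D=0 E=0:
t1 = E ∨ B = 0 ∨ 0 = 0
t2 = t1 ∧ C = 0 ∧ 1 = 0
t3 = t2 ∧ t1 = 0 ∧ 0 = 0
t4 = A ∨ t3 = 0 ∨ 0 = 0
t5 = C ⊕ t4 = 1 ⊕ 0 = 1
t6 = t5 ∧ t4 = 1 ∧ 0 = 0
t7 = ¬t6 = ¬0 = 1
t8 = t7 ∧ t5 = 1 ∧ 1 = 1
t9 = t8 ∧ D = 1 ∧ 0 = 0
So t8 = 1 and t9 = 0.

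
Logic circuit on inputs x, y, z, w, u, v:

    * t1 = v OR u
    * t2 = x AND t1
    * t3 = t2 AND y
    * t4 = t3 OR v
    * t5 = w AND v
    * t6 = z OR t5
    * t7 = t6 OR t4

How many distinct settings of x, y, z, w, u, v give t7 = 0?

t7 = t6 OR t4 must be 0, so both t6 = 0 and t4 = 0.
t6 = z OR t5 must be 0, so both z = 0 and t5 = 0.
t4 = t3 OR v must be 0, so both t3 = 0 and v = 0.
Enumerating the 64 input combinations, 14 give t7 = 0 and 50 give t7 = 1.

14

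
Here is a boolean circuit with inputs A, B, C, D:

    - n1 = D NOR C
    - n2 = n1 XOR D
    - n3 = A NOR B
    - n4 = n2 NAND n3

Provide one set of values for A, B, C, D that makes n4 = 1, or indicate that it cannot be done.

Check with A=1, B=0, C=0, D=0:
n1 = D NOR C = 0 NOR 0 = 1
n2 = n1 XOR D = 1 XOR 0 = 1
n3 = A NOR B = 1 NOR 0 = 0
n4 = n2 NAND n3 = 1 NAND 0 = 1
So n4 = 1 as required.

A=1, B=0, C=0, D=0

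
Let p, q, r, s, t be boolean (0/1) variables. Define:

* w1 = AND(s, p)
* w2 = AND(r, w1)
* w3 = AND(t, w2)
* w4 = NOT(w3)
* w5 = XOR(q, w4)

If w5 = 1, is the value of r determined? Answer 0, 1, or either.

Both values of r occur among assignments with w5 = 1:
  r=0: p=0, q=0, r=0, s=0, t=0
  r=1: p=0, q=0, r=1, s=0, t=0

either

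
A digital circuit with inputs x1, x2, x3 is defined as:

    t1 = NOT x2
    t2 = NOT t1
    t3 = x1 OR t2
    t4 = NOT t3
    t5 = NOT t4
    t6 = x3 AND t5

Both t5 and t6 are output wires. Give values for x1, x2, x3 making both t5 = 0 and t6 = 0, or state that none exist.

Check with x1=0, x2=0, x3=1:
t1 = NOT x2 = NOT 0 = 1
t2 = NOT t1 = NOT 1 = 0
t3 = x1 OR t2 = 0 OR 0 = 0
t4 = NOT t3 = NOT 0 = 1
t5 = NOT t4 = NOT 1 = 0
t6 = x3 AND t5 = 1 AND 0 = 0
So t5 = 0 and t6 = 0.

x1=0, x2=0, x3=1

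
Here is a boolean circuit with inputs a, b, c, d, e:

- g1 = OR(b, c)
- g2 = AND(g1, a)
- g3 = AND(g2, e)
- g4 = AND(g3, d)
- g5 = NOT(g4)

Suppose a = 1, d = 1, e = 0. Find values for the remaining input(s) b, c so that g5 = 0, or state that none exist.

With a = 1, d = 1, e = 0 fixed, none of the 4 settings of b, c give g5 = 0.
For example, with b=0, c=0:
g1 = OR(b, c) = OR(0, 0) = 0
g2 = AND(g1, a) = AND(0, 1) = 0
g3 = AND(g2, e) = AND(0, 0) = 0
g4 = AND(g3, d) = AND(0, 1) = 0
g5 = NOT(g4) = NOT 0 = 1
giving g5 = 1 ≠ 0.

no solution exists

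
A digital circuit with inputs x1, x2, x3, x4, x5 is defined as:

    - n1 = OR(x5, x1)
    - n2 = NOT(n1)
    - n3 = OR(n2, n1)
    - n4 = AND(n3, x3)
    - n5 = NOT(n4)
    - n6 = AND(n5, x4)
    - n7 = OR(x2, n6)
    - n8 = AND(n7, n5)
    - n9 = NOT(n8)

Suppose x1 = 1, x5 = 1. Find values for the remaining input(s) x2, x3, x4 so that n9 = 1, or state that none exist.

Check with x1 = 1, x5 = 1 and x2=0, x3=1, x4=1:
n1 = OR(x5, x1) = OR(1, 1) = 1
n2 = NOT(n1) = NOT 1 = 0
n3 = OR(n2, n1) = OR(0, 1) = 1
n4 = AND(n3, x3) = AND(1, 1) = 1
n5 = NOT(n4) = NOT 1 = 0
n6 = AND(n5, x4) = AND(0, 1) = 0
n7 = OR(x2, n6) = OR(0, 0) = 0
n8 = AND(n7, n5) = AND(0, 0) = 0
n9 = NOT(n8) = NOT 0 = 1
So n9 = 1.

x2=0, x3=1, x4=1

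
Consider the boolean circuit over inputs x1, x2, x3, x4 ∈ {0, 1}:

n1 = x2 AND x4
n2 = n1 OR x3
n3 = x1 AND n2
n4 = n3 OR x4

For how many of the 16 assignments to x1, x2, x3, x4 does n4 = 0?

n4 = n3 OR x4 must be 0, so both n3 = 0 and x4 = 0.
n3 = x1 AND n2 must be 0, so at least one of x1, n2 is 0.
Satisfying assignments:
  x1=0, x2=0, x3=0, x4=0
  x1=0, x2=0, x3=1, x4=0
  x1=0, x2=1, x3=0, x4=0
  x1=0, x2=1, x3=1, x4=0
  x1=1, x2=0, x3=0, x4=0
  x1=1, x2=1, x3=0, x4=0

6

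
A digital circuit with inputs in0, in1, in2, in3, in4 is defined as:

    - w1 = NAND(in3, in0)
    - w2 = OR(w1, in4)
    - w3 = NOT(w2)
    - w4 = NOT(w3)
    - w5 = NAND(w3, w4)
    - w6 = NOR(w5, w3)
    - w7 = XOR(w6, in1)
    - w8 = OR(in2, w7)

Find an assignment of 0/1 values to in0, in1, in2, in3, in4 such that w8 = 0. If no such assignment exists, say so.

in0=1, in1=0, in2=0, in3=1, in4=0

w8 = OR(in2, w7) must be 0, so both in2 = 0 and w7 = 0.
Check with in0=1, in1=0, in2=0, in3=1, in4=0:
w1 = NAND(in3, in0) = NAND(1, 1) = 0
w2 = OR(w1, in4) = OR(0, 0) = 0
w3 = NOT(w2) = NOT 0 = 1
w4 = NOT(w3) = NOT 1 = 0
w5 = NAND(w3, w4) = NAND(1, 0) = 1
w6 = NOR(w5, w3) = NOR(1, 1) = 0
w7 = XOR(w6, in1) = XOR(0, 0) = 0
w8 = OR(in2, w7) = OR(0, 0) = 0
So w8 = 0 as required.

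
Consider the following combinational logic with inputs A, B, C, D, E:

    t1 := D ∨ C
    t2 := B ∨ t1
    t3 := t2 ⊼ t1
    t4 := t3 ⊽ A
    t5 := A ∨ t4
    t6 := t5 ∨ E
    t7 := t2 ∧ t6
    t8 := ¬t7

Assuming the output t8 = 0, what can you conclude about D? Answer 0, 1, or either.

Both values of D occur among assignments with t8 = 0:
  D=0: A=0, B=0, C=1, D=0, E=0
  D=1: A=0, B=0, C=0, D=1, E=0

either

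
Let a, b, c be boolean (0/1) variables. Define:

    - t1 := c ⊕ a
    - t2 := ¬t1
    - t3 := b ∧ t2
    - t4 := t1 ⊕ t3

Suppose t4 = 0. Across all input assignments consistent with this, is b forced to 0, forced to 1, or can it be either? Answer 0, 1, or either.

t4 = t1 ⊕ t3 must be 0, so t1 and t3 are equal.
Every assignment with t4 = 0 has b = 0; there are 2 such assignment(s).
  a=0, b=0, c=0
  a=1, b=0, c=1

0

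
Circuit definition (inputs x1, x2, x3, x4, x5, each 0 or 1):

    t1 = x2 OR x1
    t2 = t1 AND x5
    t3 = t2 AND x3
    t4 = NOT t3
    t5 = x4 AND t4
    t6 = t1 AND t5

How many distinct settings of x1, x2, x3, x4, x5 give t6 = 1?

t6 = t1 AND t5 must be 1, so both t1 = 1 and t5 = 1.
t1 = x2 OR x1 must be 1, so at least one of x2, x1 is 1.
t5 = x4 AND t4 must be 1, so both x4 = 1 and t4 = 1.
Enumerating the 32 input combinations, 9 give t6 = 1 and 23 give t6 = 0.

9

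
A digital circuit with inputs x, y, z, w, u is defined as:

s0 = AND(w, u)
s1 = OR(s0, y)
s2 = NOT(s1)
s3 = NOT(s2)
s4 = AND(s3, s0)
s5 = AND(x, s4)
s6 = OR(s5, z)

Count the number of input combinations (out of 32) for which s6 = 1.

s6 = OR(s5, z) must be 1, so at least one of s5, z is 1.
Enumerating the 32 input combinations, 18 give s6 = 1 and 14 give s6 = 0.

18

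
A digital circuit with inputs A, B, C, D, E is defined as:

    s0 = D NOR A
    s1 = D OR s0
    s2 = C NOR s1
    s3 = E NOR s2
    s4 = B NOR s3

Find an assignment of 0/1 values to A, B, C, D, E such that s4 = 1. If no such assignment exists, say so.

Check with A=1 B=0 C=1 D=1 E=1:
s0 = D NOR A = 1 NOR 1 = 0
s1 = D OR s0 = 1 OR 0 = 1
s2 = C NOR s1 = 1 NOR 1 = 0
s3 = E NOR s2 = 1 NOR 0 = 0
s4 = B NOR s3 = 0 NOR 0 = 1
So s4 = 1 as required.

A=1 B=0 C=1 D=1 E=1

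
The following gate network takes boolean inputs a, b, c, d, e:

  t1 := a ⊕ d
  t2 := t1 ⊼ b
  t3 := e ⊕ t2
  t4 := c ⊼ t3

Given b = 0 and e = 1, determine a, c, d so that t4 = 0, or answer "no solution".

no solution exists

With b = 0 and e = 1 fixed, none of the 8 settings of a, c, d give t4 = 0.
For example, with a=1, c=0, d=1:
t1 = a ⊕ d = 1 ⊕ 1 = 0
t2 = t1 ⊼ b = 0 ⊼ 0 = 1
t3 = e ⊕ t2 = 1 ⊕ 1 = 0
t4 = c ⊼ t3 = 0 ⊼ 0 = 1
giving t4 = 1 ≠ 0.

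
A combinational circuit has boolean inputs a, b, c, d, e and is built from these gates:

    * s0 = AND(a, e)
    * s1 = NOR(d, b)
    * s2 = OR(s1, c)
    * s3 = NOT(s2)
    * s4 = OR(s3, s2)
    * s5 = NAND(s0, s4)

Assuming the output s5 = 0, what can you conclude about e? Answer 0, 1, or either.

1

s5 = NAND(s0, s4) must be 0, so both s0 = 1 and s4 = 1.
s0 = AND(a, e) must be 1, so both a = 1 and e = 1.
Every assignment with s5 = 0 has e = 1; there are 8 such assignment(s).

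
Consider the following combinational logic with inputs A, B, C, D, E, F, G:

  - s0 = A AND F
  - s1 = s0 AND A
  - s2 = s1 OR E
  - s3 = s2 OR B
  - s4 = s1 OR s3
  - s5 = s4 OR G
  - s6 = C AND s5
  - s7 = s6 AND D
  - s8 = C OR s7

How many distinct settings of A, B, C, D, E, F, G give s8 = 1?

64

s8 = C OR s7 must be 1, so at least one of C, s7 is 1.
Enumerating the 128 input combinations, 64 give s8 = 1 and 64 give s8 = 0.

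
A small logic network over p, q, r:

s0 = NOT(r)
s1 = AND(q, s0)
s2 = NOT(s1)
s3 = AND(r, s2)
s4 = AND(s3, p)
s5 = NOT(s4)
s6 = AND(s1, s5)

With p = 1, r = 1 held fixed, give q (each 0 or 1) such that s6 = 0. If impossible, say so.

q=1

Check with p = 1, r = 1 and q=1:
s0 = NOT(r) = NOT 1 = 0
s1 = AND(q, s0) = AND(1, 0) = 0
s2 = NOT(s1) = NOT 0 = 1
s3 = AND(r, s2) = AND(1, 1) = 1
s4 = AND(s3, p) = AND(1, 1) = 1
s5 = NOT(s4) = NOT 1 = 0
s6 = AND(s1, s5) = AND(0, 0) = 0
So s6 = 0.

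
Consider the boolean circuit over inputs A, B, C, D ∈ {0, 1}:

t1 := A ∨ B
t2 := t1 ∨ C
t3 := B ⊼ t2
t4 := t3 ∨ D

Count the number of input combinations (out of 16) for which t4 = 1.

t4 = t3 ∨ D must be 1, so at least one of t3, D is 1.
Enumerating the 16 input combinations, 12 give t4 = 1 and 4 give t4 = 0.

12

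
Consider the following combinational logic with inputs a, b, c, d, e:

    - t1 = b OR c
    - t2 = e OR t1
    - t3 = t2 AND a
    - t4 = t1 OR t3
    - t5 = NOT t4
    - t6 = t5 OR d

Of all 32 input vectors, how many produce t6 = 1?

t6 = t5 OR d must be 1, so at least one of t5, d is 1.
Enumerating the 32 input combinations, 19 give t6 = 1 and 13 give t6 = 0.

19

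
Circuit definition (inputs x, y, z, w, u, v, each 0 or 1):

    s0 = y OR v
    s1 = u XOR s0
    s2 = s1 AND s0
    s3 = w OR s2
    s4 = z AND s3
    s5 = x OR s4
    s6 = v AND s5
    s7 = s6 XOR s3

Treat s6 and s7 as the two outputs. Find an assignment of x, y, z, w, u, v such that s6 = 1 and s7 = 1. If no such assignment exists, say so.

Check with x=1, y=1, z=1, w=0, u=1, v=1:
s0 = y OR v = 1 OR 1 = 1
s1 = u XOR s0 = 1 XOR 1 = 0
s2 = s1 AND s0 = 0 AND 1 = 0
s3 = w OR s2 = 0 OR 0 = 0
s4 = z AND s3 = 1 AND 0 = 0
s5 = x OR s4 = 1 OR 0 = 1
s6 = v AND s5 = 1 AND 1 = 1
s7 = s6 XOR s3 = 1 XOR 0 = 1
So s6 = 1 and s7 = 1.

x=1, y=1, z=1, w=0, u=1, v=1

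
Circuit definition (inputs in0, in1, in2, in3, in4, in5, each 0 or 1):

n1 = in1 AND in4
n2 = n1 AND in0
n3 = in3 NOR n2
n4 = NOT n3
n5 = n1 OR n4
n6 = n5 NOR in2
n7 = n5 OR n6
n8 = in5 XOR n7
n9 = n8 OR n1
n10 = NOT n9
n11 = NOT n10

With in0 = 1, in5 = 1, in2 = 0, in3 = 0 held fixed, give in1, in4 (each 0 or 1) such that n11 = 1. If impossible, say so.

n11 = NOT n10 must be 1, so n10 = 0.
n10 = NOT n9 must be 0, so n9 = 1.
Check with in0 = 1, in5 = 1, in2 = 0, in3 = 0 and in1=1, in4=1:
n1 = in1 AND in4 = 1 AND 1 = 1
n2 = n1 AND in0 = 1 AND 1 = 1
n3 = in3 NOR n2 = 0 NOR 1 = 0
n4 = NOT n3 = NOT 0 = 1
n5 = n1 OR n4 = 1 OR 1 = 1
n6 = n5 NOR in2 = 1 NOR 0 = 0
n7 = n5 OR n6 = 1 OR 0 = 1
n8 = in5 XOR n7 = 1 XOR 1 = 0
n9 = n8 OR n1 = 0 OR 1 = 1
n10 = NOT n9 = NOT 1 = 0
n11 = NOT n10 = NOT 0 = 1
So n11 = 1.

in1=1, in4=1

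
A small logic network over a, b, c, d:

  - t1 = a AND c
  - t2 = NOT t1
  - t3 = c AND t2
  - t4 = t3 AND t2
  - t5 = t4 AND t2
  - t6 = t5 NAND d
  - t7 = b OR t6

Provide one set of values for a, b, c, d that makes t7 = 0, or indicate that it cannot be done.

a=0 b=0 c=1 d=1

t7 = b OR t6 must be 0, so both b = 0 and t6 = 0.
t6 = t5 NAND d must be 0, so both t5 = 1 and d = 1.
t5 = t4 AND t2 must be 1, so both t4 = 1 and t2 = 1.
Check with a=0 b=0 c=1 d=1:
t1 = a AND c = 0 AND 1 = 0
t2 = NOT t1 = NOT 0 = 1
t3 = c AND t2 = 1 AND 1 = 1
t4 = t3 AND t2 = 1 AND 1 = 1
t5 = t4 AND t2 = 1 AND 1 = 1
t6 = t5 NAND d = 1 NAND 1 = 0
t7 = b OR t6 = 0 OR 0 = 0
So t7 = 0 as required.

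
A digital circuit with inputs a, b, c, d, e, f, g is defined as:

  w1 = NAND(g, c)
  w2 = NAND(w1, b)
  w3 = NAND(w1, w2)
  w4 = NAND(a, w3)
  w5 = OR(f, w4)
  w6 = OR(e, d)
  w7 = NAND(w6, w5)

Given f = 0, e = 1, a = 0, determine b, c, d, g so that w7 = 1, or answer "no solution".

With f = 0, e = 1, a = 0 fixed, none of the 16 settings of b, c, d, g give w7 = 1.
For example, with b=1, c=0, d=0, g=1:
w1 = NAND(g, c) = NAND(1, 0) = 1
w2 = NAND(w1, b) = NAND(1, 1) = 0
w3 = NAND(w1, w2) = NAND(1, 0) = 1
w4 = NAND(a, w3) = NAND(0, 1) = 1
w5 = OR(f, w4) = OR(0, 1) = 1
w6 = OR(e, d) = OR(1, 0) = 1
w7 = NAND(w6, w5) = NAND(1, 1) = 0
giving w7 = 0 ≠ 1.

no solution exists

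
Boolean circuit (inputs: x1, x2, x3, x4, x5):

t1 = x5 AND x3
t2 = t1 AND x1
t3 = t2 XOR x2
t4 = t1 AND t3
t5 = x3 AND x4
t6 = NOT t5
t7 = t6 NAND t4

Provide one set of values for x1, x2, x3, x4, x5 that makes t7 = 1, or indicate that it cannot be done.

Check with x1=1, x2=0, x3=0, x4=1, x5=1:
t1 = x5 AND x3 = 1 AND 0 = 0
t2 = t1 AND x1 = 0 AND 1 = 0
t3 = t2 XOR x2 = 0 XOR 0 = 0
t4 = t1 AND t3 = 0 AND 0 = 0
t5 = x3 AND x4 = 0 AND 1 = 0
t6 = NOT t5 = NOT 0 = 1
t7 = t6 NAND t4 = 1 NAND 0 = 1
So t7 = 1 as required.

x1=1, x2=0, x3=0, x4=1, x5=1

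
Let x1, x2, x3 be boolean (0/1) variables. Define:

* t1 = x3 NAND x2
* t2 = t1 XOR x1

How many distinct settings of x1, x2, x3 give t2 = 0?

4

t2 = t1 XOR x1 must be 0, so t1 and x1 are equal.
Satisfying assignments:
  x1=0, x2=1, x3=1
  x1=1, x2=0, x3=0
  x1=1, x2=0, x3=1
  x1=1, x2=1, x3=0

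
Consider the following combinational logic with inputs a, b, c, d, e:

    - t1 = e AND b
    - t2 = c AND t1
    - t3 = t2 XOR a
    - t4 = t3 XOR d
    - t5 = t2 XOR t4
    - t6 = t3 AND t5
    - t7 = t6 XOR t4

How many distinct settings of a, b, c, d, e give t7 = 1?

t7 = t6 XOR t4 must be 1, so t6 and t4 differ.
Enumerating the 32 input combinations, 10 give t7 = 1 and 22 give t7 = 0.

10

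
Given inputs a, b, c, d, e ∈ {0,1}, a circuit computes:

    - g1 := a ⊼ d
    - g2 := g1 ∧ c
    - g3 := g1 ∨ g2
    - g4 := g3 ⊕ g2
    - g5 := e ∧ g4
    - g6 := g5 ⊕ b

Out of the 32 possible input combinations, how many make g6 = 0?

16

g6 = g5 ⊕ b must be 0, so g5 and b are equal.
Enumerating the 32 input combinations, 16 give g6 = 0 and 16 give g6 = 1.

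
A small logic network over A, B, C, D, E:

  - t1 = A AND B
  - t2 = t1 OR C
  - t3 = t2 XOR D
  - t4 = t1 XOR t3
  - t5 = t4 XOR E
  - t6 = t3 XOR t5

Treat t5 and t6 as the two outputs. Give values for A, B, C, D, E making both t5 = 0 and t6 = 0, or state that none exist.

Check with A=0, B=1, C=0, D=0, E=0:
t1 = A AND B = 0 AND 1 = 0
t2 = t1 OR C = 0 OR 0 = 0
t3 = t2 XOR D = 0 XOR 0 = 0
t4 = t1 XOR t3 = 0 XOR 0 = 0
t5 = t4 XOR E = 0 XOR 0 = 0
t6 = t3 XOR t5 = 0 XOR 0 = 0
So t5 = 0 and t6 = 0.

A=0, B=1, C=0, D=0, E=0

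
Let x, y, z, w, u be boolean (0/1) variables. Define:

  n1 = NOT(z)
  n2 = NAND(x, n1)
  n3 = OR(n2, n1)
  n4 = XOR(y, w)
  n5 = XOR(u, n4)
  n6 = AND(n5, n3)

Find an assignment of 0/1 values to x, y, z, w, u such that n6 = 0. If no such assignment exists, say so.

Check with x=0, y=1, z=1, w=1, u=0:
n1 = NOT(z) = NOT 1 = 0
n2 = NAND(x, n1) = NAND(0, 0) = 1
n3 = OR(n2, n1) = OR(1, 0) = 1
n4 = XOR(y, w) = XOR(1, 1) = 0
n5 = XOR(u, n4) = XOR(0, 0) = 0
n6 = AND(n5, n3) = AND(0, 1) = 0
So n6 = 0 as required.

x=0, y=1, z=1, w=1, u=0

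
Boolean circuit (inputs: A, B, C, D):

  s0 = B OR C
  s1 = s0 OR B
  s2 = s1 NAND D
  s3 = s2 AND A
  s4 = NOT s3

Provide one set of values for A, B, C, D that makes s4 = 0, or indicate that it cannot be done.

Check with A=1, B=1, C=0, D=0:
s0 = B OR C = 1 OR 0 = 1
s1 = s0 OR B = 1 OR 1 = 1
s2 = s1 NAND D = 1 NAND 0 = 1
s3 = s2 AND A = 1 AND 1 = 1
s4 = NOT s3 = NOT 1 = 0
So s4 = 0 as required.

A=1, B=1, C=0, D=0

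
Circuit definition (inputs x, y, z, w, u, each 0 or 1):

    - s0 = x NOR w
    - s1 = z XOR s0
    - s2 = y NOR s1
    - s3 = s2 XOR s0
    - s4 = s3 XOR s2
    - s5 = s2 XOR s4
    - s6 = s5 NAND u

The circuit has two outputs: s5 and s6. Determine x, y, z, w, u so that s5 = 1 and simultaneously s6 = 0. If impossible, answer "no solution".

x=1, y=0, z=0, w=0, u=1

Check with x=1, y=0, z=0, w=0, u=1:
s0 = x NOR w = 1 NOR 0 = 0
s1 = z XOR s0 = 0 XOR 0 = 0
s2 = y NOR s1 = 0 NOR 0 = 1
s3 = s2 XOR s0 = 1 XOR 0 = 1
s4 = s3 XOR s2 = 1 XOR 1 = 0
s5 = s2 XOR s4 = 1 XOR 0 = 1
s6 = s5 NAND u = 1 NAND 1 = 0
So s5 = 1 and s6 = 0.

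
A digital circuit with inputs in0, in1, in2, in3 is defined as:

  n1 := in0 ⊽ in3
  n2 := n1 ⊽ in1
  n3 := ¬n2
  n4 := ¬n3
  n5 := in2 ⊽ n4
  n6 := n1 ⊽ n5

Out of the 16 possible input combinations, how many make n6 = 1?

9

n6 = n1 ⊽ n5 must be 1, so both n1 = 0 and n5 = 0.
Enumerating the 16 input combinations, 9 give n6 = 1 and 7 give n6 = 0.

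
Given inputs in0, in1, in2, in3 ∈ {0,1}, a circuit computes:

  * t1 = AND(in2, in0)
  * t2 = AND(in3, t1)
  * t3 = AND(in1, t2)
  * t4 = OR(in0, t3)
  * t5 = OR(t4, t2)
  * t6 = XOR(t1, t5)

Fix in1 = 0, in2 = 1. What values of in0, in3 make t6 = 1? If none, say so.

no solution exists

With in1 = 0, in2 = 1 fixed, none of the 4 settings of in0, in3 give t6 = 1.
For example, with in0=1, in3=0:
t1 = AND(in2, in0) = AND(1, 1) = 1
t2 = AND(in3, t1) = AND(0, 1) = 0
t3 = AND(in1, t2) = AND(0, 0) = 0
t4 = OR(in0, t3) = OR(1, 0) = 1
t5 = OR(t4, t2) = OR(1, 0) = 1
t6 = XOR(t1, t5) = XOR(1, 1) = 0
giving t6 = 0 ≠ 1.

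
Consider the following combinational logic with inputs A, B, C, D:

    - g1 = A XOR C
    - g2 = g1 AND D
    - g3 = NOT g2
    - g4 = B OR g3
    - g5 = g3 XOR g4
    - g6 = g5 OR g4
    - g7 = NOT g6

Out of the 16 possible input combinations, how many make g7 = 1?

g7 = NOT g6 must be 1, so g6 = 0.
Satisfying assignments:
  A=0, B=0, C=1, D=1
  A=1, B=0, C=0, D=1

2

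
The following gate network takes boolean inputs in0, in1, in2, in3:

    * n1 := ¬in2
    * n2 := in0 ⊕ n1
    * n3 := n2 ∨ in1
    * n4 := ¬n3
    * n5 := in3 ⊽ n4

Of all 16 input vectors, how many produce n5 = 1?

n5 = in3 ⊽ n4 must be 1, so both in3 = 0 and n4 = 0.
Satisfying assignments:
  in0=0, in1=0, in2=0, in3=0
  in0=0, in1=1, in2=0, in3=0
  in0=0, in1=1, in2=1, in3=0
  in0=1, in1=0, in2=1, in3=0
  in0=1, in1=1, in2=0, in3=0
  in0=1, in1=1, in2=1, in3=0

6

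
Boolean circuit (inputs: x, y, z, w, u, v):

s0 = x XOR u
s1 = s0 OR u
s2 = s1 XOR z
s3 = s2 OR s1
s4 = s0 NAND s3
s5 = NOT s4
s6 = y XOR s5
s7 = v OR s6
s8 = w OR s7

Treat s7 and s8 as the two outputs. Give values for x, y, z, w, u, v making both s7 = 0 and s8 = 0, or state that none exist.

x=1, y=0, z=1, w=0, u=1, v=0

Check with x=1, y=0, z=1, w=0, u=1, v=0:
s0 = x XOR u = 1 XOR 1 = 0
s1 = s0 OR u = 0 OR 1 = 1
s2 = s1 XOR z = 1 XOR 1 = 0
s3 = s2 OR s1 = 0 OR 1 = 1
s4 = s0 NAND s3 = 0 NAND 1 = 1
s5 = NOT s4 = NOT 1 = 0
s6 = y XOR s5 = 0 XOR 0 = 0
s7 = v OR s6 = 0 OR 0 = 0
s8 = w OR s7 = 0 OR 0 = 0
So s7 = 0 and s8 = 0.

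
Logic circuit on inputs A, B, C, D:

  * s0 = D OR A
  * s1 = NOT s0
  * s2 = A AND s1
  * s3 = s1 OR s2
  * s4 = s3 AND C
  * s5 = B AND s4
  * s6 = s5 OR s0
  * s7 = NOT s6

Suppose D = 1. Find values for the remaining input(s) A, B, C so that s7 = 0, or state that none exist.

Check with D = 1 and A=0, B=1, C=1:
s0 = D OR A = 1 OR 0 = 1
s1 = NOT s0 = NOT 1 = 0
s2 = A AND s1 = 0 AND 0 = 0
s3 = s1 OR s2 = 0 OR 0 = 0
s4 = s3 AND C = 0 AND 1 = 0
s5 = B AND s4 = 1 AND 0 = 0
s6 = s5 OR s0 = 0 OR 1 = 1
s7 = NOT s6 = NOT 1 = 0
So s7 = 0.

A=0, B=1, C=1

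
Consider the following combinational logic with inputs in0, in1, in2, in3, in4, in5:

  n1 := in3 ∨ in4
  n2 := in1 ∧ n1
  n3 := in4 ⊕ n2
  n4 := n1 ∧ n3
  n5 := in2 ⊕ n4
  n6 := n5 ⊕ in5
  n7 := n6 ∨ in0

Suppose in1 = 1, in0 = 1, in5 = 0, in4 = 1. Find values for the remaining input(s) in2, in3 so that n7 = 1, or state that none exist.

n7 = n6 ∨ in0 must be 1, so at least one of n6, in0 is 1.
Check with in1 = 1, in0 = 1, in5 = 0, in4 = 1 and in2=1, in3=0:
n1 = in3 ∨ in4 = 0 ∨ 1 = 1
n2 = in1 ∧ n1 = 1 ∧ 1 = 1
n3 = in4 ⊕ n2 = 1 ⊕ 1 = 0
n4 = n1 ∧ n3 = 1 ∧ 0 = 0
n5 = in2 ⊕ n4 = 1 ⊕ 0 = 1
n6 = n5 ⊕ in5 = 1 ⊕ 0 = 1
n7 = n6 ∨ in0 = 1 ∨ 1 = 1
So n7 = 1.

in2=1, in3=0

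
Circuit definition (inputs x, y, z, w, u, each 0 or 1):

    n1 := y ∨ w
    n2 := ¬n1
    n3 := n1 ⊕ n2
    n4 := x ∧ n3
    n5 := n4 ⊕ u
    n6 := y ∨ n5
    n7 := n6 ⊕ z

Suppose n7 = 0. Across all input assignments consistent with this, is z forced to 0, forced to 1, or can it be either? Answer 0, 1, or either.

Both values of z occur among assignments with n7 = 0:
  z=0: x=0, y=0, z=0, w=0, u=0
  z=1: x=0, y=0, z=1, w=0, u=1

either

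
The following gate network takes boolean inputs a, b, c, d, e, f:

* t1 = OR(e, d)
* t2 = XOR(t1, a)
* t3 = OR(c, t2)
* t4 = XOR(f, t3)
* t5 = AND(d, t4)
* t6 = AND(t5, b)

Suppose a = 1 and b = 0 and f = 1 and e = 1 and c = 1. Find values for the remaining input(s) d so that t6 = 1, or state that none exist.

With a = 1 and b = 0 and f = 1 and e = 1 and c = 1 fixed, none of the 2 settings of d give t6 = 1.
For example, with d=0:
t1 = OR(e, d) = OR(1, 0) = 1
t2 = XOR(t1, a) = XOR(1, 1) = 0
t3 = OR(c, t2) = OR(1, 0) = 1
t4 = XOR(f, t3) = XOR(1, 1) = 0
t5 = AND(d, t4) = AND(0, 0) = 0
t6 = AND(t5, b) = AND(0, 0) = 0
giving t6 = 0 ≠ 1.

no solution exists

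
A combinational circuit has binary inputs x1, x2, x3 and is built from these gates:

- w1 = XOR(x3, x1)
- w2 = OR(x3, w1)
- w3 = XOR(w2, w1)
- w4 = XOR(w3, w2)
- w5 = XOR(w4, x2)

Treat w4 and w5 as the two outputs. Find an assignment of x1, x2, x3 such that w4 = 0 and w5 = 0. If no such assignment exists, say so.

Check with x1=0, x2=0, x3=0:
w1 = XOR(x3, x1) = XOR(0, 0) = 0
w2 = OR(x3, w1) = OR(0, 0) = 0
w3 = XOR(w2, w1) = XOR(0, 0) = 0
w4 = XOR(w3, w2) = XOR(0, 0) = 0
w5 = XOR(w4, x2) = XOR(0, 0) = 0
So w4 = 0 and w5 = 0.

x1=0, x2=0, x3=0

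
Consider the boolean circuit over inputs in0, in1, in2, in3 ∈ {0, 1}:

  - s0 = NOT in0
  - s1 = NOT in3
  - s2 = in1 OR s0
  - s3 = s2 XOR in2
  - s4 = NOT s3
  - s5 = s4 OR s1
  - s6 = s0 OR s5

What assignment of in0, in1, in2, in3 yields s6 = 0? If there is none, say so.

in0=1 in1=0 in2=1 in3=1

s6 = s0 OR s5 must be 0, so both s0 = 0 and s5 = 0.
s0 = NOT in0 must be 0, so in0 = 1.
s5 = s4 OR s1 must be 0, so both s4 = 0 and s1 = 0.
Check with in0=1 in1=0 in2=1 in3=1:
s0 = NOT in0 = NOT 1 = 0
s1 = NOT in3 = NOT 1 = 0
s2 = in1 OR s0 = 0 OR 0 = 0
s3 = s2 XOR in2 = 0 XOR 1 = 1
s4 = NOT s3 = NOT 1 = 0
s5 = s4 OR s1 = 0 OR 0 = 0
s6 = s0 OR s5 = 0 OR 0 = 0
So s6 = 0 as required.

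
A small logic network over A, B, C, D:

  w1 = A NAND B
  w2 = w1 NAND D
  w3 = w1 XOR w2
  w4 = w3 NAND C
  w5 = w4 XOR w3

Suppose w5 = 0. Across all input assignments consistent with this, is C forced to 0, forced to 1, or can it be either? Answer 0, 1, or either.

0

w5 = w4 XOR w3 must be 0, so w4 and w3 are equal.
Every assignment with w5 = 0 has C = 0; there are 5 such assignment(s).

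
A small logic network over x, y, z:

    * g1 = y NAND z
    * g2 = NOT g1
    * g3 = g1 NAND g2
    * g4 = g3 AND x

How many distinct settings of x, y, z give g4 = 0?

g4 = g3 AND x must be 0, so at least one of g3, x is 0.
Satisfying assignments:
  x=0, y=0, z=0
  x=0, y=0, z=1
  x=0, y=1, z=0
  x=0, y=1, z=1

4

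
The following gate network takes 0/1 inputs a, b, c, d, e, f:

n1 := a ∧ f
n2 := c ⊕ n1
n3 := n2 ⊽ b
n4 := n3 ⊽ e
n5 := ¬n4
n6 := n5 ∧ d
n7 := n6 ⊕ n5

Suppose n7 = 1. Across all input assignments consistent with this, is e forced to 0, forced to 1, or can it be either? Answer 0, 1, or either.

Both values of e occur among assignments with n7 = 1:
  e=0: a=0, b=0, c=0, d=0, e=0, f=0
  e=1: a=0, b=0, c=0, d=0, e=1, f=0

either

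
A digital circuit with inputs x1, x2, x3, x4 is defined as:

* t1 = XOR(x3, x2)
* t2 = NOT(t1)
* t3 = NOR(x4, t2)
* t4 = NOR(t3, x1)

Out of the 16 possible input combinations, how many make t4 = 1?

t4 = NOR(t3, x1) must be 1, so both t3 = 0 and x1 = 0.
t3 = NOR(x4, t2) must be 0, so at least one of x4, t2 is 1.
Enumerating the 16 input combinations, 6 give t4 = 1 and 10 give t4 = 0.

6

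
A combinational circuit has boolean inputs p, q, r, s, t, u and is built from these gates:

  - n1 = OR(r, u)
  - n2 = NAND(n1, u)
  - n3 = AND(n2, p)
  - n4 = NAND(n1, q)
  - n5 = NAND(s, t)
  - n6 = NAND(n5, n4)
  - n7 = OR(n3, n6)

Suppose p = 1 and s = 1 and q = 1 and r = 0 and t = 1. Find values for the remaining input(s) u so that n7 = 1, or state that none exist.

n7 = OR(n3, n6) must be 1, so at least one of n3, n6 is 1.
Check with p = 1 and s = 1 and q = 1 and r = 0 and t = 1 and u=1:
n1 = OR(r, u) = OR(0, 1) = 1
n2 = NAND(n1, u) = NAND(1, 1) = 0
n3 = AND(n2, p) = AND(0, 1) = 0
n4 = NAND(n1, q) = NAND(1, 1) = 0
n5 = NAND(s, t) = NAND(1, 1) = 0
n6 = NAND(n5, n4) = NAND(0, 0) = 1
n7 = OR(n3, n6) = OR(0, 1) = 1
So n7 = 1.

u=1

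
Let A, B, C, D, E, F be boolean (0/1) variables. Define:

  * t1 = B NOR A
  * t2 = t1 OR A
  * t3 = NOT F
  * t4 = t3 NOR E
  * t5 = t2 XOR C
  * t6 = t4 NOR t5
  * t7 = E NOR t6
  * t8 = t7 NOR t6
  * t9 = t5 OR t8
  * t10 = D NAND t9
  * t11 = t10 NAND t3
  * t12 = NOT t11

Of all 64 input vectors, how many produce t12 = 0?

t12 = NOT t11 must be 0, so t11 = 1.
t11 = t10 NAND t3 must be 1, so at least one of t10, t3 is 0.
Enumerating the 64 input combinations, 40 give t12 = 0 and 24 give t12 = 1.

40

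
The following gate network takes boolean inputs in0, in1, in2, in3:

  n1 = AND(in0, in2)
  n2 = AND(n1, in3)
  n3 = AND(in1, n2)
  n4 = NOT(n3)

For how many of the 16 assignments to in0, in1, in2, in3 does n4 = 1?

n4 = NOT(n3) must be 1, so n3 = 0.
Enumerating the 16 input combinations, 15 give n4 = 1 and 1 give n4 = 0.

15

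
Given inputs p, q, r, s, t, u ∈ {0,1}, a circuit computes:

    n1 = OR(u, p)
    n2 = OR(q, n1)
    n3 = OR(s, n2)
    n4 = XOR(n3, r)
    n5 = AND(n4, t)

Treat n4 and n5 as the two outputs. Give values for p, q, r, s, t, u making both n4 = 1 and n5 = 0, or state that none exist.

Check with p=0, q=0, r=1, s=0, t=0, u=0:
n1 = OR(u, p) = OR(0, 0) = 0
n2 = OR(q, n1) = OR(0, 0) = 0
n3 = OR(s, n2) = OR(0, 0) = 0
n4 = XOR(n3, r) = XOR(0, 1) = 1
n5 = AND(n4, t) = AND(1, 0) = 0
So n4 = 1 and n5 = 0.

p=0, q=0, r=1, s=0, t=0, u=0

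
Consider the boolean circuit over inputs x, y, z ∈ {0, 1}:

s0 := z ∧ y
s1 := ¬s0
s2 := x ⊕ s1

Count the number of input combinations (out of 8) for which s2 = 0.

s2 = x ⊕ s1 must be 0, so x and s1 are equal.
Enumerating the 8 input combinations, 4 give s2 = 0 and 4 give s2 = 1.

4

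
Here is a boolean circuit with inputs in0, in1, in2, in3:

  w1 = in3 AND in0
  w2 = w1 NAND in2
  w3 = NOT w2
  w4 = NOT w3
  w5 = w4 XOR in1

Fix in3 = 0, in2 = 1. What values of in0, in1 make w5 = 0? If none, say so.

Check with in3 = 0, in2 = 1 and in0=1, in1=1:
w1 = in3 AND in0 = 0 AND 1 = 0
w2 = w1 NAND in2 = 0 NAND 1 = 1
w3 = NOT w2 = NOT 1 = 0
w4 = NOT w3 = NOT 0 = 1
w5 = w4 XOR in1 = 1 XOR 1 = 0
So w5 = 0.

in0=1 in1=1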